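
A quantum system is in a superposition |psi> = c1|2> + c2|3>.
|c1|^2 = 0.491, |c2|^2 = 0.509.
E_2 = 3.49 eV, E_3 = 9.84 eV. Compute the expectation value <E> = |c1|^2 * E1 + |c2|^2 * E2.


<E> = |c1|^2 * E1 + |c2|^2 * E2
= 0.491 * 3.49 + 0.509 * 9.84
= 1.7136 + 5.0086
= 6.7222 eV

6.7222


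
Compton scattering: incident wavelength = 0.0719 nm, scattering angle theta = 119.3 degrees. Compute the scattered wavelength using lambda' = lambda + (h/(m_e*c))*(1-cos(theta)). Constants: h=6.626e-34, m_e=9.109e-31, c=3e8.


Compton wavelength: h/(m_e*c) = 2.4247e-12 m
d_lambda = 2.4247e-12 * (1 - cos(119.3 deg))
= 2.4247e-12 * 1.489382
= 3.6113e-12 m = 0.003611 nm
lambda' = 0.0719 + 0.003611
= 0.075511 nm

0.075511


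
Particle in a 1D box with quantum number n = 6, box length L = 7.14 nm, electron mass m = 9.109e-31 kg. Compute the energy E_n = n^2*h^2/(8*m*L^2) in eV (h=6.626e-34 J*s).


E = n^2 * h^2 / (8 * m * L^2)
= 6^2 * (6.626e-34)^2 / (8 * 9.109e-31 * (7.14e-9)^2)
= 36 * 4.3904e-67 / (8 * 9.109e-31 * 5.0980e-17)
= 4.2545e-20 J
= 0.2656 eV

0.2656


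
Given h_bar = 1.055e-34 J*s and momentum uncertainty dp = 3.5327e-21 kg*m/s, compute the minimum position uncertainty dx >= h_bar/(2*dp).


dx = h_bar / (2 * dp)
= 1.055e-34 / (2 * 3.5327e-21)
= 1.055e-34 / 7.0654e-21
= 1.4932e-14 m

1.4932e-14


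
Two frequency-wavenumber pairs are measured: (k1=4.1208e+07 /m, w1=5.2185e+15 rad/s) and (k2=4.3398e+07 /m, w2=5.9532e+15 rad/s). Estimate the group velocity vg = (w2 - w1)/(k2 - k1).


vg = (w2 - w1) / (k2 - k1)
= (5.9532e+15 - 5.2185e+15) / (4.3398e+07 - 4.1208e+07)
= 7.3470e+14 / 2.1900e+06
= 3.3548e+08 m/s

3.3548e+08


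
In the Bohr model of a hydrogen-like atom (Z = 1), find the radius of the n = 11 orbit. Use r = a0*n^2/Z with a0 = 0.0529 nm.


r = a0 * n^2 / Z
= 0.0529 * 11^2 / 1
= 0.0529 * 121 / 1
= 6.4009 nm

6.4009


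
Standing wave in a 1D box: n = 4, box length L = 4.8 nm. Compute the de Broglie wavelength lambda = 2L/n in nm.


lambda = 2L / n
= 2 * 4.8 / 4
= 9.6 / 4
= 2.4 nm

2.4


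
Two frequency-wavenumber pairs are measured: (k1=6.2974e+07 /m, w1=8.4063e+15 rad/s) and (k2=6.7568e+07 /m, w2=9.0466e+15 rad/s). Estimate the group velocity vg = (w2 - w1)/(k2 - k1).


vg = (w2 - w1) / (k2 - k1)
= (9.0466e+15 - 8.4063e+15) / (6.7568e+07 - 6.2974e+07)
= 6.4030e+14 / 4.5940e+06
= 1.3938e+08 m/s

1.3938e+08


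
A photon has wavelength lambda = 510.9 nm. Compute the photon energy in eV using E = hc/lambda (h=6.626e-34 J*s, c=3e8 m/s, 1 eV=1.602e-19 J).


E = hc / lambda
= (6.626e-34)(3e8) / (510.9e-9)
= 1.9878e-25 / 5.1090e-07
= 3.8908e-19 J
Converting to eV: 3.8908e-19 / 1.602e-19
= 2.4287 eV

2.4287


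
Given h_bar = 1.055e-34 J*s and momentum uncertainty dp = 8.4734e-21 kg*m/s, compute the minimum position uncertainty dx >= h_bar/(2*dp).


dx = h_bar / (2 * dp)
= 1.055e-34 / (2 * 8.4734e-21)
= 1.055e-34 / 1.6947e-20
= 6.2254e-15 m

6.2254e-15


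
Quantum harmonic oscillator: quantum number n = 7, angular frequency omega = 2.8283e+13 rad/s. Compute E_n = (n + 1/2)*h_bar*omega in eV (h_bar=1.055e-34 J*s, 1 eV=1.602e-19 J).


E = (n + 1/2) * h_bar * omega
= (7 + 0.5) * 1.055e-34 * 2.8283e+13
= 7.5 * 2.9839e-21
= 2.2379e-20 J
= 0.1397 eV

0.1397


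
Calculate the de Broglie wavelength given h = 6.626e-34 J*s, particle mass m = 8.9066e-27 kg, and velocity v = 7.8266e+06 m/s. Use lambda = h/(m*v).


lambda = h / (m * v)
= 6.626e-34 / (8.9066e-27 * 7.8266e+06)
= 6.626e-34 / 6.9708e-20
= 9.5053e-15 m

9.5053e-15


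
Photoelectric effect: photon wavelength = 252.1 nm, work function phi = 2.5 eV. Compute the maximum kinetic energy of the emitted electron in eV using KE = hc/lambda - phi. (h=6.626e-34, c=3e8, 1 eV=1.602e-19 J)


E_photon = hc / lambda
= (6.626e-34)(3e8) / (252.1e-9)
= 7.8850e-19 J
= 4.922 eV
KE = E_photon - phi
= 4.922 - 2.5
= 2.422 eV

2.422


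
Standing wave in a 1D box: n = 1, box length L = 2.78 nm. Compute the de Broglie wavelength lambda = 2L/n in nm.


lambda = 2L / n
= 2 * 2.78 / 1
= 5.56 / 1
= 5.56 nm

5.56


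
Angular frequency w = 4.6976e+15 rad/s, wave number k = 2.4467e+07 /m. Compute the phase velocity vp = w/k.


vp = w / k
= 4.6976e+15 / 2.4467e+07
= 1.9200e+08 m/s

1.9200e+08


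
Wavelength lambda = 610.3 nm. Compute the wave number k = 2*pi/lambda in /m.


k = 2 * pi / lambda
= 6.2832 / (610.3e-9)
= 6.2832 / 6.1030e-07
= 1.0295e+07 /m

1.0295e+07


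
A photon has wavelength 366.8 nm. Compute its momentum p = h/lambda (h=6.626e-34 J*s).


p = h / lambda
= 6.626e-34 / (366.8e-9)
= 6.626e-34 / 3.6680e-07
= 1.8064e-27 kg*m/s

1.8064e-27


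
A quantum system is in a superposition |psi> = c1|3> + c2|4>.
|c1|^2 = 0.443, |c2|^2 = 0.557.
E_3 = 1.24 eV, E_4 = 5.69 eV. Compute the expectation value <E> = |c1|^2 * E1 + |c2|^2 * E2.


<E> = |c1|^2 * E1 + |c2|^2 * E2
= 0.443 * 1.24 + 0.557 * 5.69
= 0.5493 + 3.1693
= 3.7187 eV

3.7187


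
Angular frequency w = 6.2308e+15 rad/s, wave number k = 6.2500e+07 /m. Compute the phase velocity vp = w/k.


vp = w / k
= 6.2308e+15 / 6.2500e+07
= 9.9693e+07 m/s

9.9693e+07


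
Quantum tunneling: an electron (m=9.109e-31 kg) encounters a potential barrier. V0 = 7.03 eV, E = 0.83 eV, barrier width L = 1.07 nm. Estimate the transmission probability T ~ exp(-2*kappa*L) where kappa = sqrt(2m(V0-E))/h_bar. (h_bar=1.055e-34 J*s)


V0 - E = 6.2 eV = 9.9324e-19 J
kappa = sqrt(2 * m * (V0-E)) / h_bar
= sqrt(2 * 9.109e-31 * 9.9324e-19) / 1.055e-34
= 1.2750e+10 /m
2*kappa*L = 2 * 1.2750e+10 * 1.07e-9
= 27.2859
T = exp(-27.2859) = 1.412118e-12

1.412118e-12


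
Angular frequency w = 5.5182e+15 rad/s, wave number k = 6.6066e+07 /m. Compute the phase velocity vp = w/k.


vp = w / k
= 5.5182e+15 / 6.6066e+07
= 8.3526e+07 m/s

8.3526e+07


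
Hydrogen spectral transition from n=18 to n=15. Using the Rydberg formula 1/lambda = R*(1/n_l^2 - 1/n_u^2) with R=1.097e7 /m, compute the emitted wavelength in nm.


1/lambda = R * (1/n_l^2 - 1/n_u^2)
= 1.097e7 * (1/15^2 - 1/18^2)
= 1.097e7 * (0.004444 - 0.003086)
= 1.097e7 * 0.001358
= 1.4898e+04 /m
lambda = 1 / 1.4898e+04 = 67125.2175 nm

67125.2175


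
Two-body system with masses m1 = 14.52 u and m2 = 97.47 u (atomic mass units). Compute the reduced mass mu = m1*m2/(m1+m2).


mu = m1 * m2 / (m1 + m2)
= 14.52 * 97.47 / (14.52 + 97.47)
= 1415.2644 / 111.99
= 12.6374 u

12.6374


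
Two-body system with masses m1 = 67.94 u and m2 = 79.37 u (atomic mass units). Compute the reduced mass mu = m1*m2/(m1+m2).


mu = m1 * m2 / (m1 + m2)
= 67.94 * 79.37 / (67.94 + 79.37)
= 5392.3978 / 147.31
= 36.6058 u

36.6058


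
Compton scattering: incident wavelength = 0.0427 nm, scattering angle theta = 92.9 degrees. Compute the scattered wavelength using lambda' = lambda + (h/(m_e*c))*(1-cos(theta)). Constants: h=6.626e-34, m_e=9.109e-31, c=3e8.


Compton wavelength: h/(m_e*c) = 2.4247e-12 m
d_lambda = 2.4247e-12 * (1 - cos(92.9 deg))
= 2.4247e-12 * 1.050593
= 2.5474e-12 m = 0.002547 nm
lambda' = 0.0427 + 0.002547
= 0.045247 nm

0.045247


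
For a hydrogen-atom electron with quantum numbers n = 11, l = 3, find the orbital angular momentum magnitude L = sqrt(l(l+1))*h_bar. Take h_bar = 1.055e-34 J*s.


L = sqrt(l*(l+1)) * h_bar
= sqrt(3 * 4) * 1.055e-34
= sqrt(12) * 1.055e-34
= 3.4641 * 1.055e-34
= 3.6546e-34 J*s

3.6546e-34


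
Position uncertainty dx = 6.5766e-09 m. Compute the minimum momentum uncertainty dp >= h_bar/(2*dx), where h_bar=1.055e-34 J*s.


dp = h_bar / (2 * dx)
= 1.055e-34 / (2 * 6.5766e-09)
= 1.055e-34 / 1.3153e-08
= 8.0209e-27 kg*m/s

8.0209e-27


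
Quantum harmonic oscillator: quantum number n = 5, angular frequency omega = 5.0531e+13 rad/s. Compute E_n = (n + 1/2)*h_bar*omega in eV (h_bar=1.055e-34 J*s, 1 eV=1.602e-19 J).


E = (n + 1/2) * h_bar * omega
= (5 + 0.5) * 1.055e-34 * 5.0531e+13
= 5.5 * 5.3310e-21
= 2.9321e-20 J
= 0.183 eV

0.183


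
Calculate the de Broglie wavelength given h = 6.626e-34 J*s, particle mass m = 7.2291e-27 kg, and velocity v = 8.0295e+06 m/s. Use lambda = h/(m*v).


lambda = h / (m * v)
= 6.626e-34 / (7.2291e-27 * 8.0295e+06)
= 6.626e-34 / 5.8046e-20
= 1.1415e-14 m

1.1415e-14


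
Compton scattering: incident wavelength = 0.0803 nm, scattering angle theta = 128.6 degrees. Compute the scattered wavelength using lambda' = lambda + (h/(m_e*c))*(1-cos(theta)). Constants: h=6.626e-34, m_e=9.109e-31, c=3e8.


Compton wavelength: h/(m_e*c) = 2.4247e-12 m
d_lambda = 2.4247e-12 * (1 - cos(128.6 deg))
= 2.4247e-12 * 1.62388
= 3.9374e-12 m = 0.003937 nm
lambda' = 0.0803 + 0.003937
= 0.084237 nm

0.084237


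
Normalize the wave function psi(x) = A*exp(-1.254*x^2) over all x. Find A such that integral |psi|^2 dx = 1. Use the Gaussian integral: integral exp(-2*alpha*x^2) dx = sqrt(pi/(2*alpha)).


integral |psi|^2 dx = A^2 * sqrt(pi/(2*alpha)) = 1
A^2 = sqrt(2*alpha/pi)
= sqrt(2 * 1.254 / pi)
= 0.893488
A = sqrt(0.893488)
= 0.9452

0.9452


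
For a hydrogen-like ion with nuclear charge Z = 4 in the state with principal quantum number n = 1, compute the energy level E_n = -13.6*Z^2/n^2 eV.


E_n = -13.6 * Z^2 / n^2
= -13.6 * 4^2 / 1^2
= -13.6 * 16 / 1
= -217.6 eV

-217.6


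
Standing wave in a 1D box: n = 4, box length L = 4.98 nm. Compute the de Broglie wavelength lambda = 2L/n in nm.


lambda = 2L / n
= 2 * 4.98 / 4
= 9.96 / 4
= 2.49 nm

2.49


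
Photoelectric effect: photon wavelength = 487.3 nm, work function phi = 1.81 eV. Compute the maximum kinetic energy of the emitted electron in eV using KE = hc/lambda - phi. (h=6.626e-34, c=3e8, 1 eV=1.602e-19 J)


E_photon = hc / lambda
= (6.626e-34)(3e8) / (487.3e-9)
= 4.0792e-19 J
= 2.5463 eV
KE = E_photon - phi
= 2.5463 - 1.81
= 0.7363 eV

0.7363


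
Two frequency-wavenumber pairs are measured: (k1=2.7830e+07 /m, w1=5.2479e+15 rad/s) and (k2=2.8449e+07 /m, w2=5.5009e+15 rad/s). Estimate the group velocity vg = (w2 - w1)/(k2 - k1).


vg = (w2 - w1) / (k2 - k1)
= (5.5009e+15 - 5.2479e+15) / (2.8449e+07 - 2.7830e+07)
= 2.5300e+14 / 6.1900e+05
= 4.0872e+08 m/s

4.0872e+08


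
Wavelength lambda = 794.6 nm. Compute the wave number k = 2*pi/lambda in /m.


k = 2 * pi / lambda
= 6.2832 / (794.6e-9)
= 6.2832 / 7.9460e-07
= 7.9074e+06 /m

7.9074e+06


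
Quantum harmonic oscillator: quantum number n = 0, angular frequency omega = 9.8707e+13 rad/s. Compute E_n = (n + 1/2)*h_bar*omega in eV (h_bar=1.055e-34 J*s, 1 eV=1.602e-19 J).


E = (n + 1/2) * h_bar * omega
= (0 + 0.5) * 1.055e-34 * 9.8707e+13
= 0.5 * 1.0414e-20
= 5.2068e-21 J
= 0.0325 eV

0.0325


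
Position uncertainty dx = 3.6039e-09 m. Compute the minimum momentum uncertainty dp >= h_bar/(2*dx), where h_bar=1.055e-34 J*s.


dp = h_bar / (2 * dx)
= 1.055e-34 / (2 * 3.6039e-09)
= 1.055e-34 / 7.2078e-09
= 1.4637e-26 kg*m/s

1.4637e-26


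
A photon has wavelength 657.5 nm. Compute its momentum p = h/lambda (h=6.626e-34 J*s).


p = h / lambda
= 6.626e-34 / (657.5e-9)
= 6.626e-34 / 6.5750e-07
= 1.0078e-27 kg*m/s

1.0078e-27


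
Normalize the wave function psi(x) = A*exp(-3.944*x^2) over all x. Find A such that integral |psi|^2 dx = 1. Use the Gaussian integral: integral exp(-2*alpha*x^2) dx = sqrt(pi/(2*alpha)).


integral |psi|^2 dx = A^2 * sqrt(pi/(2*alpha)) = 1
A^2 = sqrt(2*alpha/pi)
= sqrt(2 * 3.944 / pi)
= 1.584559
A = sqrt(1.584559)
= 1.2588

1.2588


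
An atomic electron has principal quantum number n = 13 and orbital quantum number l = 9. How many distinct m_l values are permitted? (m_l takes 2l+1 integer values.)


m_l ranges from -l to +l in integer steps
So m_l goes from -9 to +9
Count = 2l + 1 = 2*9 + 1
= 19

19


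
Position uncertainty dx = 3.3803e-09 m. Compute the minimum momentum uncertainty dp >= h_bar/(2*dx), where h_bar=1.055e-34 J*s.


dp = h_bar / (2 * dx)
= 1.055e-34 / (2 * 3.3803e-09)
= 1.055e-34 / 6.7606e-09
= 1.5605e-26 kg*m/s

1.5605e-26


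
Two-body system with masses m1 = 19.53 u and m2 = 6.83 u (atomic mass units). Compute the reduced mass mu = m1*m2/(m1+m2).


mu = m1 * m2 / (m1 + m2)
= 19.53 * 6.83 / (19.53 + 6.83)
= 133.3899 / 26.36
= 5.0603 u

5.0603


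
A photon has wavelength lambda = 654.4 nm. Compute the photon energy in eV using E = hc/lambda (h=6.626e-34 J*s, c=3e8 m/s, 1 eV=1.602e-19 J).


E = hc / lambda
= (6.626e-34)(3e8) / (654.4e-9)
= 1.9878e-25 / 6.5440e-07
= 3.0376e-19 J
Converting to eV: 3.0376e-19 / 1.602e-19
= 1.8961 eV

1.8961


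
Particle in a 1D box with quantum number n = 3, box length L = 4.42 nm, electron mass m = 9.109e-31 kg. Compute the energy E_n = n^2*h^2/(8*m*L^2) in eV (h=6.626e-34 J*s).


E = n^2 * h^2 / (8 * m * L^2)
= 3^2 * (6.626e-34)^2 / (8 * 9.109e-31 * (4.42e-9)^2)
= 9 * 4.3904e-67 / (8 * 9.109e-31 * 1.9536e-17)
= 2.7755e-20 J
= 0.1733 eV

0.1733


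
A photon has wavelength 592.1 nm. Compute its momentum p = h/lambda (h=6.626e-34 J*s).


p = h / lambda
= 6.626e-34 / (592.1e-9)
= 6.626e-34 / 5.9210e-07
= 1.1191e-27 kg*m/s

1.1191e-27


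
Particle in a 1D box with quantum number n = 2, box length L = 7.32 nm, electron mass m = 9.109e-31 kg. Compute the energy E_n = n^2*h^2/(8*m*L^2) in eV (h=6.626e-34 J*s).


E = n^2 * h^2 / (8 * m * L^2)
= 2^2 * (6.626e-34)^2 / (8 * 9.109e-31 * (7.32e-9)^2)
= 4 * 4.3904e-67 / (8 * 9.109e-31 * 5.3582e-17)
= 4.4976e-21 J
= 0.0281 eV

0.0281


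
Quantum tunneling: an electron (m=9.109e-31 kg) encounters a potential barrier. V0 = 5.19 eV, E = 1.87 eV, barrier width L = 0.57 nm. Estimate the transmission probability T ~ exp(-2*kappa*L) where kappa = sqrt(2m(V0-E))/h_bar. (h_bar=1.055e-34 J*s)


V0 - E = 3.32 eV = 5.3186e-19 J
kappa = sqrt(2 * m * (V0-E)) / h_bar
= sqrt(2 * 9.109e-31 * 5.3186e-19) / 1.055e-34
= 9.3304e+09 /m
2*kappa*L = 2 * 9.3304e+09 * 0.57e-9
= 10.6366
T = exp(-10.6366) = 2.402045e-05

2.402045e-05


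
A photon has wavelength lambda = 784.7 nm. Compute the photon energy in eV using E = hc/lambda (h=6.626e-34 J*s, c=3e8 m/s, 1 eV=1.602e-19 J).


E = hc / lambda
= (6.626e-34)(3e8) / (784.7e-9)
= 1.9878e-25 / 7.8470e-07
= 2.5332e-19 J
Converting to eV: 2.5332e-19 / 1.602e-19
= 1.5813 eV

1.5813


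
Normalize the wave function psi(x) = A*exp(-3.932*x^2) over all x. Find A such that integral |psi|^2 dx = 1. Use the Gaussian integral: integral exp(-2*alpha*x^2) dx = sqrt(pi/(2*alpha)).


integral |psi|^2 dx = A^2 * sqrt(pi/(2*alpha)) = 1
A^2 = sqrt(2*alpha/pi)
= sqrt(2 * 3.932 / pi)
= 1.582147
A = sqrt(1.582147)
= 1.2578

1.2578


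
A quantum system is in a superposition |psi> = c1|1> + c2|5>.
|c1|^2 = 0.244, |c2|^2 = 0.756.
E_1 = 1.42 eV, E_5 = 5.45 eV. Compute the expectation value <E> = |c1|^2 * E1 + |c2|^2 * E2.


<E> = |c1|^2 * E1 + |c2|^2 * E2
= 0.244 * 1.42 + 0.756 * 5.45
= 0.3465 + 4.1202
= 4.4667 eV

4.4667


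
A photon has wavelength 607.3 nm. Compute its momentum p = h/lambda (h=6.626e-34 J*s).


p = h / lambda
= 6.626e-34 / (607.3e-9)
= 6.626e-34 / 6.0730e-07
= 1.0911e-27 kg*m/s

1.0911e-27


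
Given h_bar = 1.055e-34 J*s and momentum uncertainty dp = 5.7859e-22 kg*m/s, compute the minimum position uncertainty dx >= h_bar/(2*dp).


dx = h_bar / (2 * dp)
= 1.055e-34 / (2 * 5.7859e-22)
= 1.055e-34 / 1.1572e-21
= 9.1170e-14 m

9.1170e-14


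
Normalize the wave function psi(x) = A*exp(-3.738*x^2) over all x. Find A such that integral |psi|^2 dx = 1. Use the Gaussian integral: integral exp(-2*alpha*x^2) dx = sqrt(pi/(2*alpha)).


integral |psi|^2 dx = A^2 * sqrt(pi/(2*alpha)) = 1
A^2 = sqrt(2*alpha/pi)
= sqrt(2 * 3.738 / pi)
= 1.542623
A = sqrt(1.542623)
= 1.242

1.242


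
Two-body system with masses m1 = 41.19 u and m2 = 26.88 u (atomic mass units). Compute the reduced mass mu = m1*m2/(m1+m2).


mu = m1 * m2 / (m1 + m2)
= 41.19 * 26.88 / (41.19 + 26.88)
= 1107.1872 / 68.07
= 16.2654 u

16.2654


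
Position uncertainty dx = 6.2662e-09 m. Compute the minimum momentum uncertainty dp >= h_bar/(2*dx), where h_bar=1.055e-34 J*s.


dp = h_bar / (2 * dx)
= 1.055e-34 / (2 * 6.2662e-09)
= 1.055e-34 / 1.2532e-08
= 8.4182e-27 kg*m/s

8.4182e-27


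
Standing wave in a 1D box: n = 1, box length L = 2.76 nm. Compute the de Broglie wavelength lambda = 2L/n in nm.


lambda = 2L / n
= 2 * 2.76 / 1
= 5.52 / 1
= 5.52 nm

5.52


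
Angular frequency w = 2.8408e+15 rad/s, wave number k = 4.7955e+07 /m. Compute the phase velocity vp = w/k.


vp = w / k
= 2.8408e+15 / 4.7955e+07
= 5.9239e+07 m/s

5.9239e+07


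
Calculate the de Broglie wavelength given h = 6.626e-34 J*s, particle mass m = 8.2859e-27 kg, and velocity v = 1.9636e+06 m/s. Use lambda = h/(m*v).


lambda = h / (m * v)
= 6.626e-34 / (8.2859e-27 * 1.9636e+06)
= 6.626e-34 / 1.6270e-20
= 4.0725e-14 m

4.0725e-14


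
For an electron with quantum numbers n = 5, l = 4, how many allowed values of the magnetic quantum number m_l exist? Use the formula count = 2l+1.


m_l ranges from -l to +l in integer steps
So m_l goes from -4 to +4
Count = 2l + 1 = 2*4 + 1
= 9

9


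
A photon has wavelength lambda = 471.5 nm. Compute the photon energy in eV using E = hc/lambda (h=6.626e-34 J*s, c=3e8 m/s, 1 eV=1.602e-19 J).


E = hc / lambda
= (6.626e-34)(3e8) / (471.5e-9)
= 1.9878e-25 / 4.7150e-07
= 4.2159e-19 J
Converting to eV: 4.2159e-19 / 1.602e-19
= 2.6317 eV

2.6317


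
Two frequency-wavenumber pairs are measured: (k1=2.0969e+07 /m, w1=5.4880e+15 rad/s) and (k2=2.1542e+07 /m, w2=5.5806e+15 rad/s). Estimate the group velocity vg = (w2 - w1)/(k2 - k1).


vg = (w2 - w1) / (k2 - k1)
= (5.5806e+15 - 5.4880e+15) / (2.1542e+07 - 2.0969e+07)
= 9.2600e+13 / 5.7300e+05
= 1.6161e+08 m/s

1.6161e+08


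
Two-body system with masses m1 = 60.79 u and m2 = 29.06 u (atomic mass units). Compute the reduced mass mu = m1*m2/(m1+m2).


mu = m1 * m2 / (m1 + m2)
= 60.79 * 29.06 / (60.79 + 29.06)
= 1766.5574 / 89.85
= 19.6612 u

19.6612


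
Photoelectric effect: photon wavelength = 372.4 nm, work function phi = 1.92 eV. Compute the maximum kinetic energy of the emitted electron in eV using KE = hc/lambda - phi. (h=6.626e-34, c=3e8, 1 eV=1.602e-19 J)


E_photon = hc / lambda
= (6.626e-34)(3e8) / (372.4e-9)
= 5.3378e-19 J
= 3.332 eV
KE = E_photon - phi
= 3.332 - 1.92
= 1.412 eV

1.412


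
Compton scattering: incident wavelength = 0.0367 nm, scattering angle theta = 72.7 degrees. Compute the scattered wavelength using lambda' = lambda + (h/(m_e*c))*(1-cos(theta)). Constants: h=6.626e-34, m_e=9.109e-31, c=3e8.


Compton wavelength: h/(m_e*c) = 2.4247e-12 m
d_lambda = 2.4247e-12 * (1 - cos(72.7 deg))
= 2.4247e-12 * 0.702625
= 1.7037e-12 m = 0.001704 nm
lambda' = 0.0367 + 0.001704
= 0.038404 nm

0.038404


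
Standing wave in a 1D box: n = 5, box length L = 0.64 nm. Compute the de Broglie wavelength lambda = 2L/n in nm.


lambda = 2L / n
= 2 * 0.64 / 5
= 1.28 / 5
= 0.256 nm

0.256


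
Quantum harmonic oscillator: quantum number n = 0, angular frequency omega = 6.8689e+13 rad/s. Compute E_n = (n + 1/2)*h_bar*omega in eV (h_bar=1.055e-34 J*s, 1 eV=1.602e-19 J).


E = (n + 1/2) * h_bar * omega
= (0 + 0.5) * 1.055e-34 * 6.8689e+13
= 0.5 * 7.2467e-21
= 3.6233e-21 J
= 0.0226 eV

0.0226


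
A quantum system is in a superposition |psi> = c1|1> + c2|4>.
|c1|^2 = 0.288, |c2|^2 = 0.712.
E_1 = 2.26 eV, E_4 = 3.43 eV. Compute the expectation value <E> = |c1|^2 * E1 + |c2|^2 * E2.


<E> = |c1|^2 * E1 + |c2|^2 * E2
= 0.288 * 2.26 + 0.712 * 3.43
= 0.6509 + 2.4422
= 3.093 eV

3.093


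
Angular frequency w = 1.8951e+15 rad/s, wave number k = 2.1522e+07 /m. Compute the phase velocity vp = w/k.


vp = w / k
= 1.8951e+15 / 2.1522e+07
= 8.8054e+07 m/s

8.8054e+07


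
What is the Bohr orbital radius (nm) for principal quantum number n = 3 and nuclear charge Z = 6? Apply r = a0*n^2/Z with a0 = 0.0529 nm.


r = a0 * n^2 / Z
= 0.0529 * 3^2 / 6
= 0.0529 * 9 / 6
= 0.0794 nm

0.0794


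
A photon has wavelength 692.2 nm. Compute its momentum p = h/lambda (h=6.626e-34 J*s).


p = h / lambda
= 6.626e-34 / (692.2e-9)
= 6.626e-34 / 6.9220e-07
= 9.5724e-28 kg*m/s

9.5724e-28


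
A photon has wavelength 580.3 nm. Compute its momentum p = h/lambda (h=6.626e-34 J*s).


p = h / lambda
= 6.626e-34 / (580.3e-9)
= 6.626e-34 / 5.8030e-07
= 1.1418e-27 kg*m/s

1.1418e-27


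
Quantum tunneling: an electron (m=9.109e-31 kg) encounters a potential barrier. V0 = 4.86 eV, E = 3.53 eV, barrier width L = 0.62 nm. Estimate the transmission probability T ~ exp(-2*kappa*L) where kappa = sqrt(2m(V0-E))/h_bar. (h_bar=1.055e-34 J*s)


V0 - E = 1.33 eV = 2.1307e-19 J
kappa = sqrt(2 * m * (V0-E)) / h_bar
= sqrt(2 * 9.109e-31 * 2.1307e-19) / 1.055e-34
= 5.9055e+09 /m
2*kappa*L = 2 * 5.9055e+09 * 0.62e-9
= 7.3228
T = exp(-7.3228) = 6.603166e-04

6.603166e-04


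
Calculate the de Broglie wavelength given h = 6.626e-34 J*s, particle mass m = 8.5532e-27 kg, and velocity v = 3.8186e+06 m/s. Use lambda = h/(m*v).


lambda = h / (m * v)
= 6.626e-34 / (8.5532e-27 * 3.8186e+06)
= 6.626e-34 / 3.2661e-20
= 2.0287e-14 m

2.0287e-14


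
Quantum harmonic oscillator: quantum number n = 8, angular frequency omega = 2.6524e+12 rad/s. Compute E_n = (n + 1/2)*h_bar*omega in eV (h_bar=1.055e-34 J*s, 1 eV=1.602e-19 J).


E = (n + 1/2) * h_bar * omega
= (8 + 0.5) * 1.055e-34 * 2.6524e+12
= 8.5 * 2.7983e-22
= 2.3785e-21 J
= 0.0148 eV

0.0148


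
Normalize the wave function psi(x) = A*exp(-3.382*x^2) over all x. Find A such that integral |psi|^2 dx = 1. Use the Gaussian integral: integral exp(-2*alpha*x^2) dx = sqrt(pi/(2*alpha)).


integral |psi|^2 dx = A^2 * sqrt(pi/(2*alpha)) = 1
A^2 = sqrt(2*alpha/pi)
= sqrt(2 * 3.382 / pi)
= 1.467327
A = sqrt(1.467327)
= 1.2113

1.2113


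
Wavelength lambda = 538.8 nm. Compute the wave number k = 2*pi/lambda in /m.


k = 2 * pi / lambda
= 6.2832 / (538.8e-9)
= 6.2832 / 5.3880e-07
= 1.1661e+07 /m

1.1661e+07


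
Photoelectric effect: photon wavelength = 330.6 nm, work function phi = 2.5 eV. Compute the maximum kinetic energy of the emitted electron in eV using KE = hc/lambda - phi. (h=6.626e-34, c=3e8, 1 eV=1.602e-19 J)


E_photon = hc / lambda
= (6.626e-34)(3e8) / (330.6e-9)
= 6.0127e-19 J
= 3.7532 eV
KE = E_photon - phi
= 3.7532 - 2.5
= 1.2532 eV

1.2532


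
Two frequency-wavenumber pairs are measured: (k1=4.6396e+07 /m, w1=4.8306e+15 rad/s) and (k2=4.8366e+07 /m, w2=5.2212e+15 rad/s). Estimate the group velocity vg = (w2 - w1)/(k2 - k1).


vg = (w2 - w1) / (k2 - k1)
= (5.2212e+15 - 4.8306e+15) / (4.8366e+07 - 4.6396e+07)
= 3.9060e+14 / 1.9700e+06
= 1.9827e+08 m/s

1.9827e+08


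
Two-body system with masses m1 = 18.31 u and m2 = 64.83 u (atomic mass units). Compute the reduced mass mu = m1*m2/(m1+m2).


mu = m1 * m2 / (m1 + m2)
= 18.31 * 64.83 / (18.31 + 64.83)
= 1187.0373 / 83.14
= 14.2776 u

14.2776


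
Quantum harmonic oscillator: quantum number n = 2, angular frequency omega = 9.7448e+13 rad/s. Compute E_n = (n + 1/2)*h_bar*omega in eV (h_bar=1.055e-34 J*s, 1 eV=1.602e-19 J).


E = (n + 1/2) * h_bar * omega
= (2 + 0.5) * 1.055e-34 * 9.7448e+13
= 2.5 * 1.0281e-20
= 2.5702e-20 J
= 0.1604 eV

0.1604


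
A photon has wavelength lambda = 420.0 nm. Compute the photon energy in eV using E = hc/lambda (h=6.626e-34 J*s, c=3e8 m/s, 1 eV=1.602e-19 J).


E = hc / lambda
= (6.626e-34)(3e8) / (420.0e-9)
= 1.9878e-25 / 4.2000e-07
= 4.7329e-19 J
Converting to eV: 4.7329e-19 / 1.602e-19
= 2.9543 eV

2.9543


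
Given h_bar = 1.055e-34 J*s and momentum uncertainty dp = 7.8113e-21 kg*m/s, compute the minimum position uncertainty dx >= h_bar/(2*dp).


dx = h_bar / (2 * dp)
= 1.055e-34 / (2 * 7.8113e-21)
= 1.055e-34 / 1.5623e-20
= 6.7530e-15 m

6.7530e-15


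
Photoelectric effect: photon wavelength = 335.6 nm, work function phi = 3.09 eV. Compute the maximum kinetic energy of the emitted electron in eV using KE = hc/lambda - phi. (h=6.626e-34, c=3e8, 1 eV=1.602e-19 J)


E_photon = hc / lambda
= (6.626e-34)(3e8) / (335.6e-9)
= 5.9231e-19 J
= 3.6973 eV
KE = E_photon - phi
= 3.6973 - 3.09
= 0.6073 eV

0.6073


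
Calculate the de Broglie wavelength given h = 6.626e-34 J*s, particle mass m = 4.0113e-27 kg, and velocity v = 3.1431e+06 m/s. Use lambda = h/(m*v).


lambda = h / (m * v)
= 6.626e-34 / (4.0113e-27 * 3.1431e+06)
= 6.626e-34 / 1.2608e-20
= 5.2554e-14 m

5.2554e-14


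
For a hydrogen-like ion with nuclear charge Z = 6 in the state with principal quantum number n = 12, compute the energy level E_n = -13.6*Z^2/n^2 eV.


E_n = -13.6 * Z^2 / n^2
= -13.6 * 6^2 / 12^2
= -13.6 * 36 / 144
= -3.4 eV

-3.4


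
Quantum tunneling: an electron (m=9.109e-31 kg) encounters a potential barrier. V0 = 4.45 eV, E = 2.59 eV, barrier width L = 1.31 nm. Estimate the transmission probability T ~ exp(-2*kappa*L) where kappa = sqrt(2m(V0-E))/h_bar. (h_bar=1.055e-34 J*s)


V0 - E = 1.86 eV = 2.9797e-19 J
kappa = sqrt(2 * m * (V0-E)) / h_bar
= sqrt(2 * 9.109e-31 * 2.9797e-19) / 1.055e-34
= 6.9837e+09 /m
2*kappa*L = 2 * 6.9837e+09 * 1.31e-9
= 18.2973
T = exp(-18.2973) = 1.131320e-08

1.131320e-08


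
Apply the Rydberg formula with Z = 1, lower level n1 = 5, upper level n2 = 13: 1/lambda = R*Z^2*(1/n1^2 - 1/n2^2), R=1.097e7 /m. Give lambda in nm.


1/lambda = R * Z^2 * (1/n1^2 - 1/n2^2)
= 1.097e7 * 1^2 * (1/5^2 - 1/13^2)
= 1.097e7 * 1 * (0.04 - 0.005917)
= 3.7389e+05 /m
lambda = 1 / 3.7389e+05
= 2674.5923 nm

2674.5923


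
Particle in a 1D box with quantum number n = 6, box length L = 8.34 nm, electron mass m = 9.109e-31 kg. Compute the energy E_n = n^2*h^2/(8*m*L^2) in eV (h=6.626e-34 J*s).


E = n^2 * h^2 / (8 * m * L^2)
= 6^2 * (6.626e-34)^2 / (8 * 9.109e-31 * (8.34e-9)^2)
= 36 * 4.3904e-67 / (8 * 9.109e-31 * 6.9556e-17)
= 3.1183e-20 J
= 0.1946 eV

0.1946


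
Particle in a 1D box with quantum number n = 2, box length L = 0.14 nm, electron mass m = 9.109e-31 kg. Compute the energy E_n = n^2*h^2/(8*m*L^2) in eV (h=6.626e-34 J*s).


E = n^2 * h^2 / (8 * m * L^2)
= 2^2 * (6.626e-34)^2 / (8 * 9.109e-31 * (0.14e-9)^2)
= 4 * 4.3904e-67 / (8 * 9.109e-31 * 1.9600e-20)
= 1.2295e-17 J
= 76.7509 eV

76.7509


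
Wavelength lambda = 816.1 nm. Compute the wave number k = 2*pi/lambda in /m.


k = 2 * pi / lambda
= 6.2832 / (816.1e-9)
= 6.2832 / 8.1610e-07
= 7.6990e+06 /m

7.6990e+06


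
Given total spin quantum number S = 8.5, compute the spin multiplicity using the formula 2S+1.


Spin multiplicity = 2S + 1
= 2 * 8.5 + 1
= 17.0 + 1
= 18

18


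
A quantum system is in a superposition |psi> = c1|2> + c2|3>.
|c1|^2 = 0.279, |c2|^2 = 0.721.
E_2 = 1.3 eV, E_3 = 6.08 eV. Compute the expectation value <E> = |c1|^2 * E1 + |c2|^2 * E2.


<E> = |c1|^2 * E1 + |c2|^2 * E2
= 0.279 * 1.3 + 0.721 * 6.08
= 0.3627 + 4.3837
= 4.7464 eV

4.7464


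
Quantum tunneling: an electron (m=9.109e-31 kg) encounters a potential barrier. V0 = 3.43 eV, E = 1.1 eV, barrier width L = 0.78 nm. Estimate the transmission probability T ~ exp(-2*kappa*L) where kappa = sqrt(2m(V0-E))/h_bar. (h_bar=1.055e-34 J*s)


V0 - E = 2.33 eV = 3.7327e-19 J
kappa = sqrt(2 * m * (V0-E)) / h_bar
= sqrt(2 * 9.109e-31 * 3.7327e-19) / 1.055e-34
= 7.8164e+09 /m
2*kappa*L = 2 * 7.8164e+09 * 0.78e-9
= 12.1936
T = exp(-12.1936) = 5.062788e-06

5.062788e-06


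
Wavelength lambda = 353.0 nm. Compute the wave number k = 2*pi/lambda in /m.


k = 2 * pi / lambda
= 6.2832 / (353.0e-9)
= 6.2832 / 3.5300e-07
= 1.7799e+07 /m

1.7799e+07


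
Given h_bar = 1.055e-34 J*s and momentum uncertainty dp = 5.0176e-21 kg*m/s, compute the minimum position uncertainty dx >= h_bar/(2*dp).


dx = h_bar / (2 * dp)
= 1.055e-34 / (2 * 5.0176e-21)
= 1.055e-34 / 1.0035e-20
= 1.0513e-14 m

1.0513e-14


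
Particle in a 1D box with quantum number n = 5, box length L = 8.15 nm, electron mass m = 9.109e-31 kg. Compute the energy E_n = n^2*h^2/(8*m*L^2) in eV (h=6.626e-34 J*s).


E = n^2 * h^2 / (8 * m * L^2)
= 5^2 * (6.626e-34)^2 / (8 * 9.109e-31 * (8.15e-9)^2)
= 25 * 4.3904e-67 / (8 * 9.109e-31 * 6.6423e-17)
= 2.2676e-20 J
= 0.1415 eV

0.1415


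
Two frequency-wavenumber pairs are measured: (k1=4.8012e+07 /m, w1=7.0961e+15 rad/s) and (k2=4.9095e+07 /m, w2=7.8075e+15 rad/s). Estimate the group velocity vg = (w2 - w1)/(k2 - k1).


vg = (w2 - w1) / (k2 - k1)
= (7.8075e+15 - 7.0961e+15) / (4.9095e+07 - 4.8012e+07)
= 7.1140e+14 / 1.0830e+06
= 6.5688e+08 m/s

6.5688e+08


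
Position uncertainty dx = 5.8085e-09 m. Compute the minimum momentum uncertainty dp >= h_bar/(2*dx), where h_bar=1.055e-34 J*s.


dp = h_bar / (2 * dx)
= 1.055e-34 / (2 * 5.8085e-09)
= 1.055e-34 / 1.1617e-08
= 9.0815e-27 kg*m/s

9.0815e-27


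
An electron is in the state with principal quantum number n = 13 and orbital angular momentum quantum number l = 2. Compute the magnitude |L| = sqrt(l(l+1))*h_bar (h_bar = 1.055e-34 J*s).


L = sqrt(l*(l+1)) * h_bar
= sqrt(2 * 3) * 1.055e-34
= sqrt(6) * 1.055e-34
= 2.4495 * 1.055e-34
= 2.5842e-34 J*s

2.5842e-34


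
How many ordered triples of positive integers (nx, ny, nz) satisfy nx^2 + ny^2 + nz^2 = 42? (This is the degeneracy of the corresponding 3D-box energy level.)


Enumerate all (nx, ny, nz) with nx^2 + ny^2 + nz^2 = 42:
(1,4,5)
(1,5,4)
(4,1,5)
(4,5,1)
(5,1,4)
(5,4,1)
Total degeneracy = 6

6


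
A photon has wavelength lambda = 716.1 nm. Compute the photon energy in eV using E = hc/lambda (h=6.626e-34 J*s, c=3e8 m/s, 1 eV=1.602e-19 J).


E = hc / lambda
= (6.626e-34)(3e8) / (716.1e-9)
= 1.9878e-25 / 7.1610e-07
= 2.7759e-19 J
Converting to eV: 2.7759e-19 / 1.602e-19
= 1.7328 eV

1.7328


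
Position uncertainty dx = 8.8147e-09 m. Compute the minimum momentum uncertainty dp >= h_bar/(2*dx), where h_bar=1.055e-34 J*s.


dp = h_bar / (2 * dx)
= 1.055e-34 / (2 * 8.8147e-09)
= 1.055e-34 / 1.7629e-08
= 5.9843e-27 kg*m/s

5.9843e-27


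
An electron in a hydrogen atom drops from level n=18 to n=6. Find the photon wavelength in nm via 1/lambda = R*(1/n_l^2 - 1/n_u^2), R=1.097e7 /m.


1/lambda = R * (1/n_l^2 - 1/n_u^2)
= 1.097e7 * (1/6^2 - 1/18^2)
= 1.097e7 * (0.027778 - 0.003086)
= 1.097e7 * 0.024691
= 2.7086e+05 /m
lambda = 1 / 2.7086e+05 = 3691.887 nm

3691.887


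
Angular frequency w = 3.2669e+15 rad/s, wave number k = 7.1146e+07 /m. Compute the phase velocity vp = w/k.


vp = w / k
= 3.2669e+15 / 7.1146e+07
= 4.5918e+07 m/s

4.5918e+07


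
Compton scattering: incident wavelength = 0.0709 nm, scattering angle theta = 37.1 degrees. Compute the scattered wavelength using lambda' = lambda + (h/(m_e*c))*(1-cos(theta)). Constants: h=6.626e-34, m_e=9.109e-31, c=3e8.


Compton wavelength: h/(m_e*c) = 2.4247e-12 m
d_lambda = 2.4247e-12 * (1 - cos(37.1 deg))
= 2.4247e-12 * 0.202416
= 4.9080e-13 m = 0.000491 nm
lambda' = 0.0709 + 0.000491
= 0.071391 nm

0.071391


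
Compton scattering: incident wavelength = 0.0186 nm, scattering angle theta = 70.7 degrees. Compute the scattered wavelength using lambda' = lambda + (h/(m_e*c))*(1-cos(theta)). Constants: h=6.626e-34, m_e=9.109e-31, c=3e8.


Compton wavelength: h/(m_e*c) = 2.4247e-12 m
d_lambda = 2.4247e-12 * (1 - cos(70.7 deg))
= 2.4247e-12 * 0.669486
= 1.6233e-12 m = 0.001623 nm
lambda' = 0.0186 + 0.001623
= 0.020223 nm

0.020223


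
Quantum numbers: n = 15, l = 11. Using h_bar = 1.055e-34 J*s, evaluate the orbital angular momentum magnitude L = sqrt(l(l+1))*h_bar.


L = sqrt(l*(l+1)) * h_bar
= sqrt(11 * 12) * 1.055e-34
= sqrt(132) * 1.055e-34
= 11.4891 * 1.055e-34
= 1.2121e-33 J*s

1.2121e-33


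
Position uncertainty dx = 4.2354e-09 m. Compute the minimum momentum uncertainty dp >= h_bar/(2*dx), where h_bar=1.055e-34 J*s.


dp = h_bar / (2 * dx)
= 1.055e-34 / (2 * 4.2354e-09)
= 1.055e-34 / 8.4708e-09
= 1.2455e-26 kg*m/s

1.2455e-26


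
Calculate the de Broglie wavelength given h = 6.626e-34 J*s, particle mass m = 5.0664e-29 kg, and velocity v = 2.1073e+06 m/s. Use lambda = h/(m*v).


lambda = h / (m * v)
= 6.626e-34 / (5.0664e-29 * 2.1073e+06)
= 6.626e-34 / 1.0676e-22
= 6.2062e-12 m

6.2062e-12


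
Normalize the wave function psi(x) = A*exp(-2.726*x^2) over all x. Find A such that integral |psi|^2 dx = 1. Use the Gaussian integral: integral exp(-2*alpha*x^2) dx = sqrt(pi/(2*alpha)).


integral |psi|^2 dx = A^2 * sqrt(pi/(2*alpha)) = 1
A^2 = sqrt(2*alpha/pi)
= sqrt(2 * 2.726 / pi)
= 1.317355
A = sqrt(1.317355)
= 1.1478

1.1478


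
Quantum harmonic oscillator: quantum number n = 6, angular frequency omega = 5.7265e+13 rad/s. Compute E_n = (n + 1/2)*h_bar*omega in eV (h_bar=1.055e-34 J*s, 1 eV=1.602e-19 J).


E = (n + 1/2) * h_bar * omega
= (6 + 0.5) * 1.055e-34 * 5.7265e+13
= 6.5 * 6.0415e-21
= 3.9269e-20 J
= 0.2451 eV

0.2451


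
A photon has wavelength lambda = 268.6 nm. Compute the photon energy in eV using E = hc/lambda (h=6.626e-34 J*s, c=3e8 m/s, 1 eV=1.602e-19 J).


E = hc / lambda
= (6.626e-34)(3e8) / (268.6e-9)
= 1.9878e-25 / 2.6860e-07
= 7.4006e-19 J
Converting to eV: 7.4006e-19 / 1.602e-19
= 4.6196 eV

4.6196


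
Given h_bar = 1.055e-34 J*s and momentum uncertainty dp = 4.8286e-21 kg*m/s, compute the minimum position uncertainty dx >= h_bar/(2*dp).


dx = h_bar / (2 * dp)
= 1.055e-34 / (2 * 4.8286e-21)
= 1.055e-34 / 9.6572e-21
= 1.0924e-14 m

1.0924e-14


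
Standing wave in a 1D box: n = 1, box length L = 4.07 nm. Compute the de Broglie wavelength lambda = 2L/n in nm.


lambda = 2L / n
= 2 * 4.07 / 1
= 8.14 / 1
= 8.14 nm

8.14


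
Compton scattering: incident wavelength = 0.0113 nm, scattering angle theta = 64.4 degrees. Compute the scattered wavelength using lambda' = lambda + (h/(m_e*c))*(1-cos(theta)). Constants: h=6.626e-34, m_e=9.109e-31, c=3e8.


Compton wavelength: h/(m_e*c) = 2.4247e-12 m
d_lambda = 2.4247e-12 * (1 - cos(64.4 deg))
= 2.4247e-12 * 0.567914
= 1.3770e-12 m = 0.001377 nm
lambda' = 0.0113 + 0.001377
= 0.012677 nm

0.012677


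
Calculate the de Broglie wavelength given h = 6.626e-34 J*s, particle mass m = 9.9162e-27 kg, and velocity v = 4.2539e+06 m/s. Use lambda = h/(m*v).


lambda = h / (m * v)
= 6.626e-34 / (9.9162e-27 * 4.2539e+06)
= 6.626e-34 / 4.2183e-20
= 1.5708e-14 m

1.5708e-14


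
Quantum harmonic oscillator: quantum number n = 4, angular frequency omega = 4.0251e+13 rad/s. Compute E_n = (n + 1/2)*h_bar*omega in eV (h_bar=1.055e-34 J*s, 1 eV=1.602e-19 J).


E = (n + 1/2) * h_bar * omega
= (4 + 0.5) * 1.055e-34 * 4.0251e+13
= 4.5 * 4.2465e-21
= 1.9109e-20 J
= 0.1193 eV

0.1193


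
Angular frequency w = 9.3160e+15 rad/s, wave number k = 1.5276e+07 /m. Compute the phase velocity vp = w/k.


vp = w / k
= 9.3160e+15 / 1.5276e+07
= 6.0985e+08 m/s

6.0985e+08


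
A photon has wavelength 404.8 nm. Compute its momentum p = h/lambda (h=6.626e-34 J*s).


p = h / lambda
= 6.626e-34 / (404.8e-9)
= 6.626e-34 / 4.0480e-07
= 1.6369e-27 kg*m/s

1.6369e-27


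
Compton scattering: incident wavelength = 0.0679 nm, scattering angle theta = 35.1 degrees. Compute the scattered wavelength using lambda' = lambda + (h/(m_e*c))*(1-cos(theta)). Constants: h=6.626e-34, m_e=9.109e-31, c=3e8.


Compton wavelength: h/(m_e*c) = 2.4247e-12 m
d_lambda = 2.4247e-12 * (1 - cos(35.1 deg))
= 2.4247e-12 * 0.18185
= 4.4093e-13 m = 0.000441 nm
lambda' = 0.0679 + 0.000441
= 0.068341 nm

0.068341


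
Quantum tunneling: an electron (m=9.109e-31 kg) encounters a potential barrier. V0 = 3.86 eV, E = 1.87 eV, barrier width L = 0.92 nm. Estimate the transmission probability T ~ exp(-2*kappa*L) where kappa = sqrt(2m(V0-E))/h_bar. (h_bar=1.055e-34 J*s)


V0 - E = 1.99 eV = 3.1880e-19 J
kappa = sqrt(2 * m * (V0-E)) / h_bar
= sqrt(2 * 9.109e-31 * 3.1880e-19) / 1.055e-34
= 7.2236e+09 /m
2*kappa*L = 2 * 7.2236e+09 * 0.92e-9
= 13.2915
T = exp(-13.2915) = 1.688812e-06

1.688812e-06


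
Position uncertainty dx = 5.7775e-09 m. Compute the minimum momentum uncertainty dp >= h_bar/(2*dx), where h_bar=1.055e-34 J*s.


dp = h_bar / (2 * dx)
= 1.055e-34 / (2 * 5.7775e-09)
= 1.055e-34 / 1.1555e-08
= 9.1302e-27 kg*m/s

9.1302e-27


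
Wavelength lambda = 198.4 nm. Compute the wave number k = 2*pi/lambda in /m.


k = 2 * pi / lambda
= 6.2832 / (198.4e-9)
= 6.2832 / 1.9840e-07
= 3.1669e+07 /m

3.1669e+07


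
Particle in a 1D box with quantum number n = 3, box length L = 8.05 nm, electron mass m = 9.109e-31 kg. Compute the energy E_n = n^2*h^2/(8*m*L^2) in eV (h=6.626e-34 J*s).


E = n^2 * h^2 / (8 * m * L^2)
= 3^2 * (6.626e-34)^2 / (8 * 9.109e-31 * (8.05e-9)^2)
= 9 * 4.3904e-67 / (8 * 9.109e-31 * 6.4803e-17)
= 8.3674e-21 J
= 0.0522 eV

0.0522


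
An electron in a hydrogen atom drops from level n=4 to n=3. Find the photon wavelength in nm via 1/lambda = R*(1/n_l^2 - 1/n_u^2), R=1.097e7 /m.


1/lambda = R * (1/n_l^2 - 1/n_u^2)
= 1.097e7 * (1/3^2 - 1/4^2)
= 1.097e7 * (0.111111 - 0.0625)
= 1.097e7 * 0.048611
= 5.3326e+05 /m
lambda = 1 / 5.3326e+05 = 1875.2442 nm

1875.2442


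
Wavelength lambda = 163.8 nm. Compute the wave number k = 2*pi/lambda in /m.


k = 2 * pi / lambda
= 6.2832 / (163.8e-9)
= 6.2832 / 1.6380e-07
= 3.8359e+07 /m

3.8359e+07


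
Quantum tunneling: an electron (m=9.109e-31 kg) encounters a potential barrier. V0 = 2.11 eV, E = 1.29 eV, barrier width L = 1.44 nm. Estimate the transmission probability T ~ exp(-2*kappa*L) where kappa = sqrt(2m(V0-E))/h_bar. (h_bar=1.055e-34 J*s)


V0 - E = 0.82 eV = 1.3136e-19 J
kappa = sqrt(2 * m * (V0-E)) / h_bar
= sqrt(2 * 9.109e-31 * 1.3136e-19) / 1.055e-34
= 4.6370e+09 /m
2*kappa*L = 2 * 4.6370e+09 * 1.44e-9
= 13.3545
T = exp(-13.3545) = 1.585630e-06

1.585630e-06


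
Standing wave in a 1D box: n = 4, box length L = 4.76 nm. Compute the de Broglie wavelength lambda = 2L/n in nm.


lambda = 2L / n
= 2 * 4.76 / 4
= 9.52 / 4
= 2.38 nm

2.38


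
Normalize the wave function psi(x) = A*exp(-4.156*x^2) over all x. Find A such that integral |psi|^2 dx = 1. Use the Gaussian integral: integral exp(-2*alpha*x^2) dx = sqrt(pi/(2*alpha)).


integral |psi|^2 dx = A^2 * sqrt(pi/(2*alpha)) = 1
A^2 = sqrt(2*alpha/pi)
= sqrt(2 * 4.156 / pi)
= 1.626589
A = sqrt(1.626589)
= 1.2754

1.2754


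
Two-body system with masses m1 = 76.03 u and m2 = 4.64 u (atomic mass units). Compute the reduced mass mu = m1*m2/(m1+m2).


mu = m1 * m2 / (m1 + m2)
= 76.03 * 4.64 / (76.03 + 4.64)
= 352.7792 / 80.67
= 4.3731 u

4.3731


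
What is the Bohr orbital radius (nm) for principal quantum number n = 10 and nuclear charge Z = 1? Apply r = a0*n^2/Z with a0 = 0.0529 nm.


r = a0 * n^2 / Z
= 0.0529 * 10^2 / 1
= 0.0529 * 100 / 1
= 5.29 nm

5.29


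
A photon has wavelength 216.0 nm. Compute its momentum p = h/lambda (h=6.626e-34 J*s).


p = h / lambda
= 6.626e-34 / (216.0e-9)
= 6.626e-34 / 2.1600e-07
= 3.0676e-27 kg*m/s

3.0676e-27


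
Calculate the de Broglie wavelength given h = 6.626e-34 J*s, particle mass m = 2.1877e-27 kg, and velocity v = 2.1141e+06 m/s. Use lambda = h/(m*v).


lambda = h / (m * v)
= 6.626e-34 / (2.1877e-27 * 2.1141e+06)
= 6.626e-34 / 4.6250e-21
= 1.4326e-13 m

1.4326e-13


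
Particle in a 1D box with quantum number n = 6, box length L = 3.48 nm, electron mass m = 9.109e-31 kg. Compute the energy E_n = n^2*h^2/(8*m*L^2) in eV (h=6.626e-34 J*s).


E = n^2 * h^2 / (8 * m * L^2)
= 6^2 * (6.626e-34)^2 / (8 * 9.109e-31 * (3.48e-9)^2)
= 36 * 4.3904e-67 / (8 * 9.109e-31 * 1.2110e-17)
= 1.7910e-19 J
= 1.118 eV

1.118


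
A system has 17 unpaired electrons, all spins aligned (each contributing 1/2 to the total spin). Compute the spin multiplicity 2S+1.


Total spin S = N * (1/2) = 17 * 0.5 = 8.5
Spin multiplicity = 2S + 1
= 2 * 8.5 + 1
= 18

18


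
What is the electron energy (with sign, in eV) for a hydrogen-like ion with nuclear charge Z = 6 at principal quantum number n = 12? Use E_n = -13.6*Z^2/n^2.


E_n = -13.6 * Z^2 / n^2
= -13.6 * 6^2 / 12^2
= -13.6 * 36 / 144
= -3.4 eV

-3.4


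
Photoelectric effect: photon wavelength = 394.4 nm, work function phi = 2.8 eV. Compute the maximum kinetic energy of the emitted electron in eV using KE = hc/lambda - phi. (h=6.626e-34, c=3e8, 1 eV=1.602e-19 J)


E_photon = hc / lambda
= (6.626e-34)(3e8) / (394.4e-9)
= 5.0401e-19 J
= 3.1461 eV
KE = E_photon - phi
= 3.1461 - 2.8
= 0.3461 eV

0.3461
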